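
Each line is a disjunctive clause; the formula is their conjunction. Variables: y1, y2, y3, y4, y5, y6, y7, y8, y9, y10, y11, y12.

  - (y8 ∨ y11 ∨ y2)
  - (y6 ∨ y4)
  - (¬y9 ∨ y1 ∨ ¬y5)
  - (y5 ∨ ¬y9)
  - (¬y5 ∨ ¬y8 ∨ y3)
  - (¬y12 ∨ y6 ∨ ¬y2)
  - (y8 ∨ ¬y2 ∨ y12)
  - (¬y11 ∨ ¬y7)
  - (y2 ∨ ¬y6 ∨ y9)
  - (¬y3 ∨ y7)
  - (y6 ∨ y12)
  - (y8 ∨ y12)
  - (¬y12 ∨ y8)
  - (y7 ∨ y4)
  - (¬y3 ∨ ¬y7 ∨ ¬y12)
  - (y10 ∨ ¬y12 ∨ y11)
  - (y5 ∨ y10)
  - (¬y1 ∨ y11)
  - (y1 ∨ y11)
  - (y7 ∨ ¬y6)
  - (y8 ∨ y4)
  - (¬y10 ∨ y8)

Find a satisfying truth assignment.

y1 = F  y2 = F  y3 = F  y4 = T  y5 = F  y6 = F  y7 = F  y8 = T  y9 = F  y10 = T  y11 = T  y12 = T

Check each clause:
  1. (y8 ∨ y2 ∨ y11) — y8 is true.
  2. (y4 ∨ y6) — y4 is true.
  3. (y1 ∨ ¬y5 ∨ ¬y9) — ¬y5 is true.
  4. (y5 ∨ ¬y9) — ¬y9 is true.
  5. (¬y5 ∨ y3 ∨ ¬y8) — ¬y5 is true.
  6. (y6 ∨ ¬y12 ∨ ¬y2) — ¬y2 is true.
  7. (y8 ∨ ¬y2 ∨ y12) — y8 is true.
  8. (¬y11 ∨ ¬y7) — ¬y7 is true.
  9. (¬y6 ∨ y2 ∨ y9) — ¬y6 is true.
  10. (¬y3 ∨ y7) — ¬y3 is true.
  11. (y12 ∨ y6) — y12 is true.
  12. (y12 ∨ y8) — y8 is true.
  13. (¬y12 ∨ y8) — y8 is true.
  14. (y7 ∨ y4) — y4 is true.
  15. (¬y7 ∨ ¬y12 ∨ ¬y3) — ¬y7 is true.
  16. (¬y12 ∨ y11 ∨ y10) — y10 is true.
  17. (y5 ∨ y10) — y10 is true.
  18. (y11 ∨ ¬y1) — y11 is true.
  19. (y1 ∨ y11) — y11 is true.
  20. (y7 ∨ ¬y6) — ¬y6 is true.
  21. (y8 ∨ y4) — y8 is true.
  22. (y8 ∨ ¬y10) — y8 is true.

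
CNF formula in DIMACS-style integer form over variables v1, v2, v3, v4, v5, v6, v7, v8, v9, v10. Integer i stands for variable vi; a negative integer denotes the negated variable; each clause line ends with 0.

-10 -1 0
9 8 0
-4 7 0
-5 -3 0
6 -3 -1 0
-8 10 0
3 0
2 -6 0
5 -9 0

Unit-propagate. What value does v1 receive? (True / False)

False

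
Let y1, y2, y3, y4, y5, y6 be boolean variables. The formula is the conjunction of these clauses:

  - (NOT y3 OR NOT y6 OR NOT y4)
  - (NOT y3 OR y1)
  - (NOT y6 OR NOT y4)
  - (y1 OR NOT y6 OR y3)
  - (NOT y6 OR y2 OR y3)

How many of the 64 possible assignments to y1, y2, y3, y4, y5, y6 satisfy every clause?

30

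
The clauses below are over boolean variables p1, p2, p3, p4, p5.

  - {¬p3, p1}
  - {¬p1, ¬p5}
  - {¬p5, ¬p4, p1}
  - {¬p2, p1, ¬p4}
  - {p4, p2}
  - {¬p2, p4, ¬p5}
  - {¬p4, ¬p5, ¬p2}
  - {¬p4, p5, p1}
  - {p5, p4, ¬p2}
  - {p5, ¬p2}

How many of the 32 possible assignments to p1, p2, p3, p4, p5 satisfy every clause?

2

Satisfying assignments:
  p1=T p2=F p3=F p4=T p5=F
  p1=T p2=F p3=T p4=T p5=F
Count: 2.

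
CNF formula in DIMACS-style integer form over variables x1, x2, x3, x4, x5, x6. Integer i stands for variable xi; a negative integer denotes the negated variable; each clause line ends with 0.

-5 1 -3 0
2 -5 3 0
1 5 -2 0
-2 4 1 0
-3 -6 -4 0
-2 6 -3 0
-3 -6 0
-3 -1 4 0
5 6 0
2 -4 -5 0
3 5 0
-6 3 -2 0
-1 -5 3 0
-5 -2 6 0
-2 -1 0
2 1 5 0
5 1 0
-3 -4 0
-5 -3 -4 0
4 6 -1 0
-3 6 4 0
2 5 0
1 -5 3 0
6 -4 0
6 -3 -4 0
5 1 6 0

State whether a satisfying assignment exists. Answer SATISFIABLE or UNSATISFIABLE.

x3 = True:
  propagation gives x6=False, x2=False, x5=True, x1=True; an empty clause results — contradiction.
x3 = False:
  propagation gives x5=True, x2=True, x6=False; an empty clause results — contradiction.
Every branch closes, so no satisfying assignment exists.

UNSATISFIABLE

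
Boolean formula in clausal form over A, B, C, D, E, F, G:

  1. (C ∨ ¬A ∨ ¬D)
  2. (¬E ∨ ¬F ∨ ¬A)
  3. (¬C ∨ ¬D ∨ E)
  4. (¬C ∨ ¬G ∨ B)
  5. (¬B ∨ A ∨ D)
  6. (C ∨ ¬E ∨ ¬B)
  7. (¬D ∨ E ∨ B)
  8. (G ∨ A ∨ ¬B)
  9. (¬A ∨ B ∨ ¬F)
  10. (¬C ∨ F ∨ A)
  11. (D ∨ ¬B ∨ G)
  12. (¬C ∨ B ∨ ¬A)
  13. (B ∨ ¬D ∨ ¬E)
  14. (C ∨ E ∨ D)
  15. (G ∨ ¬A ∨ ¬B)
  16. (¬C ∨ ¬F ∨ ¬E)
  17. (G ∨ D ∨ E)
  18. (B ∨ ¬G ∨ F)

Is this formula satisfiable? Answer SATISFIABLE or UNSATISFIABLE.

SATISFIABLE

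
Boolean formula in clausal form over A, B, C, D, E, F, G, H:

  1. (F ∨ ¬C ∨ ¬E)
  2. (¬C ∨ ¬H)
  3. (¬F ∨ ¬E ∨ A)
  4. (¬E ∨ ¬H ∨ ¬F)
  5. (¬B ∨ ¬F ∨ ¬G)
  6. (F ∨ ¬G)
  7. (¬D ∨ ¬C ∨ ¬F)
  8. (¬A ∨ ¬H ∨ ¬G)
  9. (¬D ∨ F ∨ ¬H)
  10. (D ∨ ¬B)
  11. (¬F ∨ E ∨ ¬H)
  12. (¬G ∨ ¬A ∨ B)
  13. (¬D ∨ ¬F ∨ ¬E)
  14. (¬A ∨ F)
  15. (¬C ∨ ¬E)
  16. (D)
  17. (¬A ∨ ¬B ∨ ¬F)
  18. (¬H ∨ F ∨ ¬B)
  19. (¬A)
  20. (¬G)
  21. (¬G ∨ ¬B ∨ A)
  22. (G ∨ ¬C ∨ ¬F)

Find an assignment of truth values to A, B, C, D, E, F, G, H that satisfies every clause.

A = False, B = True, C = True, D = True, E = False, F = False, G = False, H = False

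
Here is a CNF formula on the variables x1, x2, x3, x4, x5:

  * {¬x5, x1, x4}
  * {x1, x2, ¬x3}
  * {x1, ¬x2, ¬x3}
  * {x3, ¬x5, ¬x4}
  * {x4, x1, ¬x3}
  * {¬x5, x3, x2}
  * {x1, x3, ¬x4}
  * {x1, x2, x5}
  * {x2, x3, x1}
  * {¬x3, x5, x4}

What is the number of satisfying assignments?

Case analysis on x3 and x1:
  x3=T, x1=T: x2 free; 3 ways for (x4,x5) × 2^1 = 6.
  x3=T, x1=F: a clause becomes empty — 0.
  x3=F, x1=T: 5 of the 8 assignments to (x2,x4,x5) work.
  x3=F, x1=F: remaining (x2,x4,x5) ∈ {(T,F,F)} — 1.
Total: 6 + 0 + 5 + 1 = 12.

12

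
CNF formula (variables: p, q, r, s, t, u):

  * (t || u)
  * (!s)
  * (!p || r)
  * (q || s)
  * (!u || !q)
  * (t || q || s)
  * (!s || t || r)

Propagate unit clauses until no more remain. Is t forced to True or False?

True

Unit clause (!s) sets s = False.
(q || s) with s = False leaves only q, so q = True.
(!u || !q) with q = True leaves only !u, so u = False.
(u || t) with u = False leaves only t, so t = True.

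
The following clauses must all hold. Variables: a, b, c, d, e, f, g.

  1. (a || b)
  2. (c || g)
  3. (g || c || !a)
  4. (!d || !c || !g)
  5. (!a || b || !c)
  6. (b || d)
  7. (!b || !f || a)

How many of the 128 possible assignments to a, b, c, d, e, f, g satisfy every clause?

Split on a, then b.
  a=T, b=T: e, f free; 5 ways for (c,d,g) × 2^2 = 20.
  a=T, b=F: remaining (c,d,e,f,g) ∈ {(F,T,F,F,T); (F,T,F,T,T); (F,T,T,F,T); (F,T,T,T,T)} — 4.
  a=F, b=T: e free; 5 ways for (c,d,f,g) × 2^1 = 10.
  a=F, b=F: a clause becomes empty — 0.
Total: 20 + 4 + 10 + 0 = 34.

34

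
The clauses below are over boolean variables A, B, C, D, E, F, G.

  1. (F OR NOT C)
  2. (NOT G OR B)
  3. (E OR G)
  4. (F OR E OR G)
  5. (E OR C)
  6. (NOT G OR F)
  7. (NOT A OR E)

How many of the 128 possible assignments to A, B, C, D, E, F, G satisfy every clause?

Case analysis on E and G:
  E=1, G=1: forces B=1; F=1; A, C, D free → 2^3 = 8.
  E=1, G=0: A, B, D free; 3 ways for (C,F) × 2^3 = 24.
  E=0, G=1: remaining (A,B,C,D,F) ∈ {(0,1,1,0,1); (0,1,1,1,1)} — 2.
  E=0, G=0: a clause becomes empty — 0.
Total: 8 + 24 + 2 + 0 = 34.

34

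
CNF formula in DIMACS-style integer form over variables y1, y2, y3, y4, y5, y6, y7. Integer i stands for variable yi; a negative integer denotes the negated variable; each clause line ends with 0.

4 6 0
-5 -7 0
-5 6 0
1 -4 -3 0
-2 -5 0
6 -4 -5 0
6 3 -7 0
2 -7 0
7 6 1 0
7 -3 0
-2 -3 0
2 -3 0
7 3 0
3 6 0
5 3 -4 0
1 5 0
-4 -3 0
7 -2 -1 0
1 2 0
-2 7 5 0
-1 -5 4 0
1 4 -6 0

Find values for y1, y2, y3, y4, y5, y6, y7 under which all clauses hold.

Branch on y1: take y1 = True.
Try y2 = True.
  then y5 is forced to False.
  then y3 is forced to False.
  then y7 is forced to True.
  then y6 is forced to True.
  then y4 is forced to False.

y1=T, y2=T, y3=F, y4=F, y5=F, y6=T, y7=T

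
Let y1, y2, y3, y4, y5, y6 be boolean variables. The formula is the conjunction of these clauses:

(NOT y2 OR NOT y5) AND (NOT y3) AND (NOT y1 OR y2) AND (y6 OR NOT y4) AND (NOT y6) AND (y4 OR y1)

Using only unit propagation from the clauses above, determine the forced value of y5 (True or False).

(NOT y3) stands alone — y3 = False.
Unit clause (NOT y6) sets y6 = False.
From (NOT y4 OR y6) and y6 = False: y4 = False.
(y1 OR y4): since y4 = False, the clause reduces to (y1). y1 = True.
From (NOT y1 OR y2) and y1 = True: y2 = True.
(NOT y5 OR NOT y2) with y2 = True leaves only NOT y5, so y5 = False.

False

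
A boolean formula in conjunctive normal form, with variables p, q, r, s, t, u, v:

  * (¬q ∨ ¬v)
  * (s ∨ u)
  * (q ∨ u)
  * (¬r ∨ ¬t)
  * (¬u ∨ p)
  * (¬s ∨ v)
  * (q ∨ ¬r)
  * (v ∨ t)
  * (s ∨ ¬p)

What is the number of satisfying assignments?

2

The models are:
  p=1 q=0 r=0 s=1 t=0 u=1 v=1
  p=1 q=0 r=0 s=1 t=1 u=1 v=1
Count: 2.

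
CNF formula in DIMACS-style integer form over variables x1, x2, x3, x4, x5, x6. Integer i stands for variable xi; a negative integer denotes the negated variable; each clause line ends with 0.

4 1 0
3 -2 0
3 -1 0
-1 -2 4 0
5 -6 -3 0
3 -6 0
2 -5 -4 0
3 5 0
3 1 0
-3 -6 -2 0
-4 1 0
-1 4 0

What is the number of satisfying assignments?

The models are:
  x1=T x2=F x3=T x4=T x5=F x6=F
  x1=T x2=T x3=T x4=T x5=F x6=F
  x1=T x2=T x3=T x4=T x5=T x6=F
That's 3 in total.

3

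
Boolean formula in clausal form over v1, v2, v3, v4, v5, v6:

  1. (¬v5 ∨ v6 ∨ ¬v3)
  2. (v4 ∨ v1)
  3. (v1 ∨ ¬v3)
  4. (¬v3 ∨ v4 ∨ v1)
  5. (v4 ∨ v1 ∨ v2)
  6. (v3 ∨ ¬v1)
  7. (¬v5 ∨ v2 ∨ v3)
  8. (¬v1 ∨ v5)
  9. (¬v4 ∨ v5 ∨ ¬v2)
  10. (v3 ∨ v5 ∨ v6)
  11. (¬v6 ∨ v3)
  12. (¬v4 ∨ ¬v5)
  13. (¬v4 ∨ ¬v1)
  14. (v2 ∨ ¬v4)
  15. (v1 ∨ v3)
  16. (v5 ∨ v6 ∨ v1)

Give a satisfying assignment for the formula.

v1=1, v2=0, v3=1, v4=0, v5=1, v6=1

Check each clause:
  1. (v6 ∨ ¬v3 ∨ ¬v5) — v6 is true.
  2. (v4 ∨ v1) — v1 is true.
  3. (¬v3 ∨ v1) — v1 is true.
  4. (v1 ∨ v4 ∨ ¬v3) — v1 is true.
  5. (v2 ∨ v4 ∨ v1) — v1 is true.
  6. (v3 ∨ ¬v1) — v3 is true.
  7. (¬v5 ∨ v2 ∨ v3) — v3 is true.
  8. (¬v1 ∨ v5) — v5 is true.
  9. (¬v4 ∨ ¬v2 ∨ v5) — ¬v4 is true.
  10. (v5 ∨ v6 ∨ v3) — v3 is true.
  11. (¬v6 ∨ v3) — v3 is true.
  12. (¬v4 ∨ ¬v5) — ¬v4 is true.
  13. (¬v1 ∨ ¬v4) — ¬v4 is true.
  14. (v2 ∨ ¬v4) — ¬v4 is true.
  15. (v1 ∨ v3) — v1 is true.
  16. (v6 ∨ v1 ∨ v5) — v1 is true.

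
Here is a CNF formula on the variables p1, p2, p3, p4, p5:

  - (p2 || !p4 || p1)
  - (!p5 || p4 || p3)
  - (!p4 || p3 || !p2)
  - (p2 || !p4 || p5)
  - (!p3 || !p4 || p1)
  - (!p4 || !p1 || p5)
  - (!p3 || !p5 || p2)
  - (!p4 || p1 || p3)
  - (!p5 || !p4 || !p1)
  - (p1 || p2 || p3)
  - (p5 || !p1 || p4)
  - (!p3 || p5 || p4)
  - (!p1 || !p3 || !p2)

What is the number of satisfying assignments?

The models are:
  p1=F p2=T p3=F p4=F p5=F
  p1=F p2=T p3=T p4=F p5=T
Count: 2.

2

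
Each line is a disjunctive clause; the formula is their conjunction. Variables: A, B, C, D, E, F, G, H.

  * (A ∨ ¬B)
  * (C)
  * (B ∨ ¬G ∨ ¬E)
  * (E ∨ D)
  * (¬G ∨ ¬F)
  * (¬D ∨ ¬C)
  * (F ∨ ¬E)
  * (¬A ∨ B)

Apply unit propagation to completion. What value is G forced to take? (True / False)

False

(C) stands alone — C = True.
(¬D ∨ ¬C): since C = True, the clause reduces to (¬D). D = False.
(E ∨ D) with D = False leaves only E, so E = True.
(¬E ∨ F): since E = True, the clause reduces to (F). F = True.
(¬F ∨ ¬G): since F = True, the clause reduces to (¬G). G = False.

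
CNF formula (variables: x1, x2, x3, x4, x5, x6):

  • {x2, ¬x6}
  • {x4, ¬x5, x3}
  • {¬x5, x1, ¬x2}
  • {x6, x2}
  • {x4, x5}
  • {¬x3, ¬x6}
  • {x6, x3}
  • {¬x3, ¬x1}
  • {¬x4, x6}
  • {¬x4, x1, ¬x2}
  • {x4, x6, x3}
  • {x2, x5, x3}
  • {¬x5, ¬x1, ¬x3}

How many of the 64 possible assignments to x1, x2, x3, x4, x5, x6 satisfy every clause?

2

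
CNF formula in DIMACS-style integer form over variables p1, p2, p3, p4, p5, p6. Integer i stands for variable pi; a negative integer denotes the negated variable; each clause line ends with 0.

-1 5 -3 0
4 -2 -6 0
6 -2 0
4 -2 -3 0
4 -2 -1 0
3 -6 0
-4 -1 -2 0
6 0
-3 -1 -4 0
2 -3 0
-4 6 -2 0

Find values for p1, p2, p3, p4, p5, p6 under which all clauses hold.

p1 = False, p2 = True, p3 = True, p4 = True, p5 = True, p6 = True

The clause (p6) is unit: p6 must be True.
(p3) is a unit clause, so p3 = True.
(p2) is a unit clause, so p2 = True.
The clause (p4) is unit: p4 must be True.
(~p1) is a unit clause, so p1 = False.
p5 is now unconstrained; take p5 = True.
Every clause has at least one true literal under this assignment.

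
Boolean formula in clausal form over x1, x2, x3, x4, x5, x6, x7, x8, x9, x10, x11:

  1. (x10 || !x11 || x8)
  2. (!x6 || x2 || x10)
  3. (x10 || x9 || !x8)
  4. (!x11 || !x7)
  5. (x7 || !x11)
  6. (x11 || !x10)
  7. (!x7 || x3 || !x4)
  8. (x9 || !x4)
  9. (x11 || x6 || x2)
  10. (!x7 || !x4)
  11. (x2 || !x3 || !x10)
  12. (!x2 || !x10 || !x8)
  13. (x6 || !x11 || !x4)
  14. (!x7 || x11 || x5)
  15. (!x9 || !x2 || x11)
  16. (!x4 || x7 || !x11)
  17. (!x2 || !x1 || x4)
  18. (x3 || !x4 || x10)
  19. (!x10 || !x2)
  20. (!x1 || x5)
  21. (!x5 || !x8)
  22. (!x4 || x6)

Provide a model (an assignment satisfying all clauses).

Pure literal: x1 appears only negated; assign x1 = False.
Branch on x2: take x2 = True.
  then x10 is forced to False.
Set x3 = True and propagate.
For the remaining variables, x4 = False, x5 = False, x6 = True, x7 = False, x8 = False, x9 = False, x11 = False works.
Every clause has at least one true literal under this assignment.
Check each clause:
  1. (!x11 || x10 || x8) — !x11 is true.
  2. (x2 || x10 || !x6) — x2 is true.
  3. (x10 || x9 || !x8) — !x8 is true.
  4. (!x11 || !x7) — !x7 is true.
  5. (!x11 || x7) — !x11 is true.
  6. (x11 || !x10) — !x10 is true.
  7. (!x7 || x3 || !x4) — !x7 is true.
  8. (!x4 || x9) — !x4 is true.
  9. (x11 || x2 || x6) — x2 is true.
  10. (!x4 || !x7) — !x7 is true.
  11. (!x10 || x2 || !x3) — x2 is true.
  12. (!x2 || !x10 || !x8) — !x8 is true.
  13. (x6 || !x11 || !x4) — !x4 is true.
  14. (x11 || !x7 || x5) — !x7 is true.
  15. (x11 || !x9 || !x2) — !x9 is true.
  16. (!x11 || !x4 || x7) — !x4 is true.
  17. (!x1 || x4 || !x2) — !x1 is true.
  18. (x10 || !x4 || x3) — x3 is true.
  19. (!x2 || !x10) — !x10 is true.
  20. (x5 || !x1) — !x1 is true.
  21. (!x5 || !x8) — !x8 is true.
  22. (!x4 || x6) — !x4 is true.

x1=F, x2=T, x3=T, x4=F, x5=F, x6=T, x7=F, x8=F, x9=F, x10=F, x11=F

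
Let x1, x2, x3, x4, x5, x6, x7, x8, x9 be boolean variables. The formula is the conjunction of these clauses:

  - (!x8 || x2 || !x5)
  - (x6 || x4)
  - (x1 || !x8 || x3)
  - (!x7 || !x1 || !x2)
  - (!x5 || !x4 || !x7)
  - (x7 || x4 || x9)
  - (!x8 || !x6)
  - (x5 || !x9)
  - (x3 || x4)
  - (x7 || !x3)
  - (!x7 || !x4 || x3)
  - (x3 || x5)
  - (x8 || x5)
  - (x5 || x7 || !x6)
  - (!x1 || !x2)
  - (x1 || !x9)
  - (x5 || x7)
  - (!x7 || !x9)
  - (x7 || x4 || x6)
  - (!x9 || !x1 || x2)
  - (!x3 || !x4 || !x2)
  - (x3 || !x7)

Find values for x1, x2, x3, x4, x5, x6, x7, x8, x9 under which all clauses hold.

x1=0, x2=1, x3=0, x4=1, x5=1, x6=1, x7=0, x8=0, x9=0

Try x1 = False.
  then x9 is forced to False.
Branch on x2: take x2 = True.
The remaining clauses are satisfied by x3 = False, x4 = True, x5 = True, x6 = True, x7 = False, x8 = False.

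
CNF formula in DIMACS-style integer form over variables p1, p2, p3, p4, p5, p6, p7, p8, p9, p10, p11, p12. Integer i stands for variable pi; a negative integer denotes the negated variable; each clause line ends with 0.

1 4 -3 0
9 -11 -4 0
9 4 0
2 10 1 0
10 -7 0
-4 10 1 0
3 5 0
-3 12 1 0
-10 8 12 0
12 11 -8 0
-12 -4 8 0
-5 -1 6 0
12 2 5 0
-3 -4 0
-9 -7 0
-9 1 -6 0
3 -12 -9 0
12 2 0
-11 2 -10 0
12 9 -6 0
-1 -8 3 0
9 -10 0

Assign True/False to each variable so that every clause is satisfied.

Pure literal: p2 appears only positively; assign p2 = True.
p7 occurs only negated in the remaining clauses — set p7 = False.
Branch on p1: take p1 = True.
Set p3 = True and propagate.
  then p4 is forced to False.
  then p9 is forced to True.
The remaining clauses are satisfied by p5 = False, p6 = False, p8 = True, p10 = True, p11 = True, p12 = False.
Every clause has at least one true literal under this assignment.
Check each clause:
  1. (p4 | ~p3 | p1) — p1 is true.
  2. (p9 | ~p4 | ~p11) — p9 is true.
  3. (p4 | p9) — p9 is true.
  4. (p1 | p2 | p10) — p1 is true.
  5. (p10 | ~p7) — ~p7 is true.
  6. (p1 | ~p4 | p10) — p1 is true.
  7. (p3 | p5) — p3 is true.
  8. (~p3 | p1 | p12) — p1 is true.
  9. (p8 | ~p10 | p12) — p8 is true.
  10. (p12 | ~p8 | p11) — p11 is true.
  11. (~p4 | p8 | ~p12) — p8 is true.
  12. (~p5 | ~p1 | p6) — ~p5 is true.
  13. (p12 | p5 | p2) — p2 is true.
  14. (~p4 | ~p3) — ~p4 is true.
  15. (~p9 | ~p7) — ~p7 is true.
  16. (p1 | ~p9 | ~p6) — p1 is true.
  17. (~p12 | ~p9 | p3) — p3 is true.
  18. (p2 | p12) — p2 is true.
  19. (~p11 | ~p10 | p2) — p2 is true.
  20. (~p6 | p12 | p9) — p9 is true.
  21. (p3 | ~p8 | ~p1) — p3 is true.
  22. (p9 | ~p10) — p9 is true.

p1 = T, p2 = T, p3 = T, p4 = F, p5 = F, p6 = F, p7 = F, p8 = T, p9 = T, p10 = T, p11 = T, p12 = F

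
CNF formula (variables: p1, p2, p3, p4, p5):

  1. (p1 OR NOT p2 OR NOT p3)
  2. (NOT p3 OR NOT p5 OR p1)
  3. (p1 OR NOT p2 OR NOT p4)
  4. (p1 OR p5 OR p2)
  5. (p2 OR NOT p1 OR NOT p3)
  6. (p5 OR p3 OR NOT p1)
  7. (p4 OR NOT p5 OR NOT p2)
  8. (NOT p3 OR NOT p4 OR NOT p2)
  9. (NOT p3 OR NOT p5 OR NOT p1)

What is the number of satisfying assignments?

7

Split on p1, then p2.
  p1=1, p2=1: remaining (p3,p4,p5) ∈ {(0,1,1); (1,0,0)} — 2.
  p1=1, p2=0: remaining (p3,p4,p5) ∈ {(0,0,1); (0,1,1)} — 2.
  p1=0, p2=1: remaining (p3,p4,p5) ∈ {(0,0,0)} — 1.
  p1=0, p2=0: remaining (p3,p4,p5) ∈ {(0,0,1); (0,1,1)} — 2.
Total: 2 + 2 + 1 + 2 = 7.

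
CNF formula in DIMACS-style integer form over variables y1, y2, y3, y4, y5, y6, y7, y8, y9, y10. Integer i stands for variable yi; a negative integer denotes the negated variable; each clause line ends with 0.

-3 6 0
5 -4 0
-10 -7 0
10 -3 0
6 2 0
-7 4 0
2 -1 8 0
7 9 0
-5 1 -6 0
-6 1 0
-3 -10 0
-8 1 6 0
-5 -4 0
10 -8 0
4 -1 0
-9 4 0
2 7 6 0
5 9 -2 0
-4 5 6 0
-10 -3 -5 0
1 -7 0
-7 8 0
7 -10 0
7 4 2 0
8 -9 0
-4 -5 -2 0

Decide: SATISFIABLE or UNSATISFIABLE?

UNSATISFIABLE

y4 = True:
  propagation gives y5=True; an empty clause results — contradiction.
y4 = False:
  propagation gives y7=False, y9=True; an empty clause results — contradiction.
Every branch closes, so no satisfying assignment exists.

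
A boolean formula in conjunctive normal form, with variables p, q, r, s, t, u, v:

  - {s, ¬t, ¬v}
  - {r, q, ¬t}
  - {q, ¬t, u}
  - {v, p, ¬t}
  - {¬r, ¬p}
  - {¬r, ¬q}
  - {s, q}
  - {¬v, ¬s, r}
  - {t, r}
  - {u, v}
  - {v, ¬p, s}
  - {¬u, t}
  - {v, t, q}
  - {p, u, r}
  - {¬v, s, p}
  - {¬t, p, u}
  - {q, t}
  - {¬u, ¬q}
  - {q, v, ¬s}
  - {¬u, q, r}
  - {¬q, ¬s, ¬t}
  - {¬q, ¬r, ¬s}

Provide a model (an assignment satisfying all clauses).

p=False, q=False, r=True, s=True, t=True, u=True, v=True

Branch on p: take p = False.
Try q = False.
  then s is forced to True.
  then t is forced to True.
  then r is forced to True.
  then u is forced to True.
  then v is forced to True.
Check each clause:
  1. {s, ¬v, ¬t} — s is true.
  2. {q, ¬t, r} — r is true.
  3. {u, ¬t, q} — u is true.
  4. {v, ¬t, p} — v is true.
  5. {¬r, ¬p} — ¬p is true.
  6. {¬r, ¬q} — ¬q is true.
  7. {q, s} — s is true.
  8. {¬s, r, ¬v} — r is true.
  9. {r, t} — r is true.
  10. {u, v} — u is true.
  11. {¬p, s, v} — s is true.
  12. {t, ¬u} — t is true.
  13. {t, q, v} — t is true.
  14. {p, u, r} — r is true.
  15. {s, p, ¬v} — s is true.
  16. {¬t, p, u} — u is true.
  17. {t, q} — t is true.
  18. {¬u, ¬q} — ¬q is true.
  19. {q, ¬s, v} — v is true.
  20. {¬u, r, q} — r is true.
  21. {¬t, ¬s, ¬q} — ¬q is true.
  22. {¬q, ¬s, ¬r} — ¬q is true.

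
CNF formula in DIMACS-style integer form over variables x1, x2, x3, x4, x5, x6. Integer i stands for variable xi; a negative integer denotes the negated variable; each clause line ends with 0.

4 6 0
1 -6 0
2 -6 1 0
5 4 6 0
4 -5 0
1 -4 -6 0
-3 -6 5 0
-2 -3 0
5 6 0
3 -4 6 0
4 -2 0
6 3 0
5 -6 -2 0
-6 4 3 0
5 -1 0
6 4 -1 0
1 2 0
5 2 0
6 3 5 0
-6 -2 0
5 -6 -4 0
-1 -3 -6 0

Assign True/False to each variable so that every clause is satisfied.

x1=T  x2=F  x3=T  x4=T  x5=T  x6=F

Set x1 = True and propagate.
  then x5 is forced to True.
  then x4 is forced to True.
Branch on x2: take x2 = False.
The remaining clauses are satisfied by x3 = True, x6 = False.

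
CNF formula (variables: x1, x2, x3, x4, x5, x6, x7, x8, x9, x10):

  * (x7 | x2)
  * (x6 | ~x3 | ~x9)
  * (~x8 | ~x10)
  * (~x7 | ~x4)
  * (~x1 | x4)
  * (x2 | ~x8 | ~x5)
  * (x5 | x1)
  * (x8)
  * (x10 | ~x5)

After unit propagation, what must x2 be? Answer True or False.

True

Unit clause (x8) sets x8 = True.
In (~x8 | ~x10), ~x8 is now false; ~x10 must hold, so x10 = False.
(x10 | ~x5): since x10 = False, the clause reduces to (~x5). x5 = False.
From (x1 | x5) and x5 = False: x1 = True.
(~x1 | x4): since x1 = True, the clause reduces to (x4). x4 = True.
In (~x4 | ~x7), ~x4 is now false; ~x7 must hold, so x7 = False.
(x2 | x7): since x7 = False, the clause reduces to (x2). x2 = True.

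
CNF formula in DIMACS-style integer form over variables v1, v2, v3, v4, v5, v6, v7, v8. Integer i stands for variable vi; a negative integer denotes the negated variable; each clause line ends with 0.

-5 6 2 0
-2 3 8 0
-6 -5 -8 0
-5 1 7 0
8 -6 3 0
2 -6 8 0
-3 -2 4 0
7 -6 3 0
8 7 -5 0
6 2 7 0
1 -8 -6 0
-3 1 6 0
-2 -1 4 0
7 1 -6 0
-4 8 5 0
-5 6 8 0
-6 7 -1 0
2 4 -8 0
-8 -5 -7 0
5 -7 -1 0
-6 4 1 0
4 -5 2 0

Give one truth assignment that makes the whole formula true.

Try v1 = True.
Branch on v2: take v2 = True.
  then v4 is forced to True.
Set v3 = True and propagate.
For the remaining variables, v5 = True, v6 = False, v7 = False, v8 = True works.
Every clause has at least one true literal under this assignment.

v1=True, v2=True, v3=True, v4=True, v5=True, v6=False, v7=False, v8=True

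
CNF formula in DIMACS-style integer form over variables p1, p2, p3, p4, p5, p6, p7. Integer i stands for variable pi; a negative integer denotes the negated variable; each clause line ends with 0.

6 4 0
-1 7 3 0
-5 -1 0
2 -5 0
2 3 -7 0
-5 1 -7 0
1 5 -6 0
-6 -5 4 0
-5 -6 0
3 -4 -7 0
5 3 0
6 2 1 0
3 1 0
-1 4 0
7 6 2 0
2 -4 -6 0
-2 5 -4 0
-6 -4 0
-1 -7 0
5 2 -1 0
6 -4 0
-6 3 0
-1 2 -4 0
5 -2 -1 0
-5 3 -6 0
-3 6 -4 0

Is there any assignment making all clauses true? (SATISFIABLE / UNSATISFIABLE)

UNSATISFIABLE

p6 = True:
  propagation gives p5=False, p1=True, p3=True, p4=True; an empty clause results — contradiction.
p6 = False:
  propagation gives p4=True; an empty clause results — contradiction.
Every branch closes, so no satisfying assignment exists.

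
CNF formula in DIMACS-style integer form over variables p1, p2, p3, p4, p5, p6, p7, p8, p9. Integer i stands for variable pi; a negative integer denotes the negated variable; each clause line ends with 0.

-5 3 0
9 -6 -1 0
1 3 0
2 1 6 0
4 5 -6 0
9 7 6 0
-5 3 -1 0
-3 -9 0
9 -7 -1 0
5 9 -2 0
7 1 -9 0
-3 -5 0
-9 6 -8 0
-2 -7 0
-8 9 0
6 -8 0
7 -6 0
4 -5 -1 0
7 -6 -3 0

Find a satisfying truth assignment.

p1=False, p2=False, p3=True, p4=True, p5=False, p6=True, p7=True, p8=False, p9=False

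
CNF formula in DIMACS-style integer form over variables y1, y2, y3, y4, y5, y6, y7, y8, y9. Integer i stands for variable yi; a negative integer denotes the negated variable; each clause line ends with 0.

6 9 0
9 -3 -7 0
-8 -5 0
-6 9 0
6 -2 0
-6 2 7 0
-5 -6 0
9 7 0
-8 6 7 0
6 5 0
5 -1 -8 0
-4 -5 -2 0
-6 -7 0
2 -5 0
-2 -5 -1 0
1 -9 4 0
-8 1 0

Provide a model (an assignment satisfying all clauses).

y1=1, y2=1, y3=1, y4=0, y5=0, y6=1, y7=0, y8=0, y9=1

Pure literal: y8 appears only negated; assign y8 = False.
Branch on y1: take y1 = True.
Branch on y2: take y2 = True.
  then y6 is forced to True.
  then y9 is forced to True.
  then y5 is forced to False.
  then y7 is forced to False.
y3, y4 are now unconstrained; take y3 = True, y4 = False.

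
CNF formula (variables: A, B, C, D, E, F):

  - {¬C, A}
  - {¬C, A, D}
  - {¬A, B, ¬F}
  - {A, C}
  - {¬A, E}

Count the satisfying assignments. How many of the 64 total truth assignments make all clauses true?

12

Case analysis on A and C:
  A=1, C=1: D free; 3 ways for (B,E,F) × 2^1 = 6.
  A=1, C=0: D free; 3 ways for (B,E,F) × 2^1 = 6.
  A=0, C=1: a clause becomes empty — 0.
  A=0, C=0: a clause becomes empty — 0.
Total: 6 + 6 + 0 + 0 = 12.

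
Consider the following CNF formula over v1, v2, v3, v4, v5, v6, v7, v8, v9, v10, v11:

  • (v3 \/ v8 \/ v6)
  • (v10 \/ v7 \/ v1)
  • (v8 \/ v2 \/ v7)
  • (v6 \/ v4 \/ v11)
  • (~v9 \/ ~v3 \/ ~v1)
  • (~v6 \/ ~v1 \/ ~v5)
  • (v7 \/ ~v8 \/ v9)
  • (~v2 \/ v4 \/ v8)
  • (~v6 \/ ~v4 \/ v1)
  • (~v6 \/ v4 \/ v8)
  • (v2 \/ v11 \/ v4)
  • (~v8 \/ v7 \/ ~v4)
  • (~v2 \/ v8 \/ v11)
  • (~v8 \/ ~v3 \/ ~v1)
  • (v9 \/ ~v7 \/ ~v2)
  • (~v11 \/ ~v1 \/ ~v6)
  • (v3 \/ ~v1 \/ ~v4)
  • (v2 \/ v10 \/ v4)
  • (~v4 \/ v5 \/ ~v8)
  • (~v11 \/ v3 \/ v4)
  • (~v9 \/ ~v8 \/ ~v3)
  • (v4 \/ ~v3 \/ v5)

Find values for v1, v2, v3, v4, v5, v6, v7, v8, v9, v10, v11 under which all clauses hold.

v1=False  v2=True  v3=False  v4=False  v5=True  v6=True  v7=False  v8=True  v9=True  v10=True  v11=False

v10 occurs only positively in the remaining clauses — set v10 = True.
Branch on v1: take v1 = False.
The remaining clauses are satisfied by v2 = True, v3 = False, v4 = False, v5 = True, v6 = True, v7 = False, v8 = True, v9 = True, v11 = False.
Every clause has at least one true literal under this assignment.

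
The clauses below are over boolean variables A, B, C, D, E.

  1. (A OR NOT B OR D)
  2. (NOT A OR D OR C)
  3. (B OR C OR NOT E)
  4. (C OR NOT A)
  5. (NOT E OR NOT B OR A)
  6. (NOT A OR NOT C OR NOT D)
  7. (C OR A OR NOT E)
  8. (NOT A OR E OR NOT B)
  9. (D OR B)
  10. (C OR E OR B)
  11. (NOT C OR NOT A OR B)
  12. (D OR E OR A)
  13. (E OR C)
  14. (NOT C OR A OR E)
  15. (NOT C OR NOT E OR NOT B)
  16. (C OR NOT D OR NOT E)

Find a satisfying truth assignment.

A = F, B = F, C = T, D = T, E = T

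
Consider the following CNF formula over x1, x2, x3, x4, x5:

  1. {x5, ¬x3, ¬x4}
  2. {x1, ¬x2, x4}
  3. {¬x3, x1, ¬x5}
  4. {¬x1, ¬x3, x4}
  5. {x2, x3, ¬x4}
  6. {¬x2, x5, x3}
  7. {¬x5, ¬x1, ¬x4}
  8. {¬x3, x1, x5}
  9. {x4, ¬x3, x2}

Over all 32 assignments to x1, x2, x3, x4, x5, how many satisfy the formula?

Satisfying assignments:
  x1=F x2=F x3=F x4=F x5=F
  x1=F x2=F x3=F x4=F x5=T
  x1=F x2=T x3=F x4=T x5=T
  x1=T x2=F x3=F x4=F x5=F
  x1=T x2=F x3=F x4=F x5=T
  x1=T x2=T x3=F x4=F x5=T
Count: 6.

6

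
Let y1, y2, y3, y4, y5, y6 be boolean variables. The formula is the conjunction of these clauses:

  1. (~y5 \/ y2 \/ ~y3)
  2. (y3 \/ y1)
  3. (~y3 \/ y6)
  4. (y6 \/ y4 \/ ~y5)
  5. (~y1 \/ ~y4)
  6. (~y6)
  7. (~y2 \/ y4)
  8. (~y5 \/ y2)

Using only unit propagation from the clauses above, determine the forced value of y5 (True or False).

False

(~y6) stands alone — y6 = False.
(y6 \/ ~y3) with y6 = False leaves only ~y3, so y3 = False.
From (y1 \/ y3) and y3 = False: y1 = True.
(~y1 \/ ~y4): since y1 = True, the clause reduces to (~y4). y4 = False.
(y6 \/ y4 \/ ~y5) with y4 = False, y6 = False leaves only ~y5, so y5 = False.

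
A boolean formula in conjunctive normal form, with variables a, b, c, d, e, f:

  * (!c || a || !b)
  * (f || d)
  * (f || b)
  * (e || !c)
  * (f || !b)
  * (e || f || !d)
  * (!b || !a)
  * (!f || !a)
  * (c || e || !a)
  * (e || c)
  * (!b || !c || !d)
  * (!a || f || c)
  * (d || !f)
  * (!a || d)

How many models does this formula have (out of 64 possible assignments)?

Satisfying assignments:
  a=0 b=0 c=0 d=1 e=1 f=1
  a=0 b=0 c=1 d=1 e=1 f=1
  a=0 b=1 c=0 d=1 e=1 f=1
Count: 3.

3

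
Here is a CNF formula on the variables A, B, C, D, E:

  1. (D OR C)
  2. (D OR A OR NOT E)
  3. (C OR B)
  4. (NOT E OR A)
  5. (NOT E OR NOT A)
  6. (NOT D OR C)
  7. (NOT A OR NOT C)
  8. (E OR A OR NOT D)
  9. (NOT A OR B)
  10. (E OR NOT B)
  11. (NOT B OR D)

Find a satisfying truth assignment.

A = F, B = F, C = T, D = F, E = F

Set A = False and propagate.
  then E is forced to False.
  then D is forced to False.
  then C is forced to True.
  then B is forced to False.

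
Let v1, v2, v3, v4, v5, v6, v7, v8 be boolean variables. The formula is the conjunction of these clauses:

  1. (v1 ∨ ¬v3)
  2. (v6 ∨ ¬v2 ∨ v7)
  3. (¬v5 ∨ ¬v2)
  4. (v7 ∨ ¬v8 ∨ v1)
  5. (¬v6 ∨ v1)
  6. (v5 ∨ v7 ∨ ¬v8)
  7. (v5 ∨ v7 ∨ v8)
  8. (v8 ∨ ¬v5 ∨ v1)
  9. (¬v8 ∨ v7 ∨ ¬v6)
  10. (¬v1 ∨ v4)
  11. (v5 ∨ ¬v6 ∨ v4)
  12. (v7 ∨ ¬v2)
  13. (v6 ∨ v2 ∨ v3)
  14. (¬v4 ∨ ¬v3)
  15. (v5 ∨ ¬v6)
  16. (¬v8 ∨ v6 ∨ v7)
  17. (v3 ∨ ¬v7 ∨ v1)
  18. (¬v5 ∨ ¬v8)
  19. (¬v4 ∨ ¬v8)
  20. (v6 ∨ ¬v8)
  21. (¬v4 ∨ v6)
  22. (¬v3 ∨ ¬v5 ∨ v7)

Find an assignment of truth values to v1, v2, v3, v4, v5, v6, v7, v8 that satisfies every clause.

v1=True, v2=False, v3=False, v4=True, v5=True, v6=True, v7=False, v8=False

Check each clause:
  1. (v1 ∨ ¬v3) — v1 is true.
  2. (v6 ∨ ¬v2 ∨ v7) — ¬v2 is true.
  3. (¬v5 ∨ ¬v2) — ¬v2 is true.
  4. (v1 ∨ v7 ∨ ¬v8) — ¬v8 is true.
  5. (v1 ∨ ¬v6) — v1 is true.
  6. (v7 ∨ v5 ∨ ¬v8) — ¬v8 is true.
  7. (v5 ∨ v8 ∨ v7) — v5 is true.
  8. (v1 ∨ v8 ∨ ¬v5) — v1 is true.
  9. (v7 ∨ ¬v6 ∨ ¬v8) — ¬v8 is true.
  10. (v4 ∨ ¬v1) — v4 is true.
  11. (v5 ∨ ¬v6 ∨ v4) — v4 is true.
  12. (¬v2 ∨ v7) — ¬v2 is true.
  13. (v3 ∨ v6 ∨ v2) — v6 is true.
  14. (¬v3 ∨ ¬v4) — ¬v3 is true.
  15. (¬v6 ∨ v5) — v5 is true.
  16. (v7 ∨ v6 ∨ ¬v8) — ¬v8 is true.
  17. (v3 ∨ ¬v7 ∨ v1) — v1 is true.
  18. (¬v5 ∨ ¬v8) — ¬v8 is true.
  19. (¬v8 ∨ ¬v4) — ¬v8 is true.
  20. (v6 ∨ ¬v8) — ¬v8 is true.
  21. (v6 ∨ ¬v4) — v6 is true.
  22. (¬v5 ∨ ¬v3 ∨ v7) — ¬v3 is true.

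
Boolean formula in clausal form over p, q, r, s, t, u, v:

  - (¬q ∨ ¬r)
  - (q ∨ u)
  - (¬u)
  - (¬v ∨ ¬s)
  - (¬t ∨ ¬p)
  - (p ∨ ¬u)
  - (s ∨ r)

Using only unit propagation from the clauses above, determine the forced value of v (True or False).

False

Unit clause (¬u) sets u = False.
From (u ∨ q) and u = False: q = True.
(¬r ∨ ¬q): since q = True, the clause reduces to (¬r). r = False.
From (s ∨ r) and r = False: s = True.
In (¬v ∨ ¬s), ¬s is now false; ¬v must hold, so v = False.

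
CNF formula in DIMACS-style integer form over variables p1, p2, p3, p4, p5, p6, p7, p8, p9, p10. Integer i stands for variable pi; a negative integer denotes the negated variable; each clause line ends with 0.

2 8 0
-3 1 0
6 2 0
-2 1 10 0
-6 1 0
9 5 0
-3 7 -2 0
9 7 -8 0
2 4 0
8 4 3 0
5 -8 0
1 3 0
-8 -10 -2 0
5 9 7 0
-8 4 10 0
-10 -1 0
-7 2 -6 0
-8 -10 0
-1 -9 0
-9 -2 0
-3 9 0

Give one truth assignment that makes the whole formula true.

Pure literal: p4 appears only positively; assign p4 = True.
p5 occurs only positively in the remaining clauses — set p5 = True.
Set p1 = True and propagate.
  then p10 is forced to False.
  then p9 is forced to False.
  then p3 is forced to False.
Try p2 = True.
The remaining clauses are satisfied by p6 = True, p7 = True, p8 = False.
Every clause has at least one true literal under this assignment.

p1 = 1, p2 = 1, p3 = 0, p4 = 1, p5 = 1, p6 = 1, p7 = 1, p8 = 0, p9 = 0, p10 = 0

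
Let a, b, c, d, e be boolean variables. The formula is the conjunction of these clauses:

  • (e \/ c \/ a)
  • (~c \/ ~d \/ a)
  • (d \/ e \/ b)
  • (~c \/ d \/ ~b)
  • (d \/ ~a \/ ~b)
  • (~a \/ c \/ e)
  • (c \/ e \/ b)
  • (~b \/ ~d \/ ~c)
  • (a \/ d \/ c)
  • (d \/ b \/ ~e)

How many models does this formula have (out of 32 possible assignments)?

Satisfying assignments:
  a=F b=F c=F d=T e=T
  a=F b=T c=F d=T e=T
  a=T b=F c=F d=T e=T
  a=T b=F c=T d=T e=F
  a=T b=F c=T d=T e=T
  a=T b=T c=F d=T e=T
Count: 6.

6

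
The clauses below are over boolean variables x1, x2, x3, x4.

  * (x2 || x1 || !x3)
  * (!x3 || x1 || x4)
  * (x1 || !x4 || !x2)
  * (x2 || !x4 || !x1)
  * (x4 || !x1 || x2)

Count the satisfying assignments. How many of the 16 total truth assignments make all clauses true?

7

Satisfying assignments:
  x1=F x2=F x3=F x4=F
  x1=F x2=F x3=F x4=T
  x1=F x2=T x3=F x4=F
  x1=T x2=T x3=F x4=F
  x1=T x2=T x3=F x4=T
  x1=T x2=T x3=T x4=F
  x1=T x2=T x3=T x4=T
Count: 7.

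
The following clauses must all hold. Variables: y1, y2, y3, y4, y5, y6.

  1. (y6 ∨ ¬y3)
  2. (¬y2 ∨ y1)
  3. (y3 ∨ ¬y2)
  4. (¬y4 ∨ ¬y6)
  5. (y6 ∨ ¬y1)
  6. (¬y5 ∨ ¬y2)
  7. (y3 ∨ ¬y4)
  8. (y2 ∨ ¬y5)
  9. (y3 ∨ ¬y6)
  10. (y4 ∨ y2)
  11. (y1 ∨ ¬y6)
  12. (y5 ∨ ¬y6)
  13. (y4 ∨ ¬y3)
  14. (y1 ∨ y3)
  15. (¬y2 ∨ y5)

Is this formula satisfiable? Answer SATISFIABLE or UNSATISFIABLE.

y2 = True:
  propagation gives y1=True, y3=True, y6=True, y4=False; an empty clause results — contradiction.
y2 = False:
  propagation gives y5=False, y4=True, y6=False, y3=False; an empty clause results — contradiction.
Every branch closes, so no satisfying assignment exists.

UNSATISFIABLE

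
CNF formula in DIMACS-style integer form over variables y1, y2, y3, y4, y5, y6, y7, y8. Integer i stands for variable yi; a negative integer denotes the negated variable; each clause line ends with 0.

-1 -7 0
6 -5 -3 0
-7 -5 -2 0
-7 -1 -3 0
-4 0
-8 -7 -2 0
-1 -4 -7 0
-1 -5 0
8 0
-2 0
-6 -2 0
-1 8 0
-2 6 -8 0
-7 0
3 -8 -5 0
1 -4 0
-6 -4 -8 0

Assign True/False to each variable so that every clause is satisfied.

y1=F  y2=F  y3=T  y4=F  y5=T  y6=T  y7=F  y8=T

(~y4) is a unit clause, so y4 = False.
The clause (y8) is unit: y8 must be True.
(~y2) is a unit clause, so y2 = False.
The clause (~y7) is unit: y7 must be False.
Pure literal: y1 appears only negated; assign y1 = False.
Pure literal: y6 appears only positively; assign y6 = True.
Set y3 = True and propagate.
y5 is now unconstrained; take y5 = True.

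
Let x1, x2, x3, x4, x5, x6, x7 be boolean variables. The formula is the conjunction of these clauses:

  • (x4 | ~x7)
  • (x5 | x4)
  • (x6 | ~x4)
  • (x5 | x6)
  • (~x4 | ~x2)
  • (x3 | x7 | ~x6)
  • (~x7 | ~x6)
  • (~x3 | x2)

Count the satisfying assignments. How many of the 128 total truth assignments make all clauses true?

8

Satisfying assignments:
  x1=F x2=F x3=F x4=F x5=T x6=F x7=F
  x1=F x2=T x3=F x4=F x5=T x6=F x7=F
  x1=F x2=T x3=T x4=F x5=T x6=F x7=F
  x1=F x2=T x3=T x4=F x5=T x6=T x7=F
  x1=T x2=F x3=F x4=F x5=T x6=F x7=F
  x1=T x2=T x3=F x4=F x5=T x6=F x7=F
  x1=T x2=T x3=T x4=F x5=T x6=F x7=F
  x1=T x2=T x3=T x4=F x5=T x6=T x7=F
Count: 8.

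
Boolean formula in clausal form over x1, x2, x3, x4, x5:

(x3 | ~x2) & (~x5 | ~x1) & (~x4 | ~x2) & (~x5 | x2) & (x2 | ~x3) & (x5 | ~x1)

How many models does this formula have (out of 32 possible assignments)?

The models are:
  x1=F x2=F x3=F x4=F x5=F
  x1=F x2=F x3=F x4=T x5=F
  x1=F x2=T x3=T x4=F x5=F
  x1=F x2=T x3=T x4=F x5=T
That's 4 in total.

4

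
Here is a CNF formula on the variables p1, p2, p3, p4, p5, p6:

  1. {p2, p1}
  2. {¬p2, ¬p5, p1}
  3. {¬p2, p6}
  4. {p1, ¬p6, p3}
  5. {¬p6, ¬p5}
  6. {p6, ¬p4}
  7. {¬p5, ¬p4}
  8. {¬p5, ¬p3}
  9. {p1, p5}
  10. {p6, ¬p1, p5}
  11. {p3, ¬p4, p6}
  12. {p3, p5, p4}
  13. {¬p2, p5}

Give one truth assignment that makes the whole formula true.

p1=True, p2=False, p3=False, p4=True, p5=False, p6=True

Set p1 = True and propagate.
Try p2 = False.
The remaining clauses are satisfied by p3 = False, p4 = True, p5 = False, p6 = True.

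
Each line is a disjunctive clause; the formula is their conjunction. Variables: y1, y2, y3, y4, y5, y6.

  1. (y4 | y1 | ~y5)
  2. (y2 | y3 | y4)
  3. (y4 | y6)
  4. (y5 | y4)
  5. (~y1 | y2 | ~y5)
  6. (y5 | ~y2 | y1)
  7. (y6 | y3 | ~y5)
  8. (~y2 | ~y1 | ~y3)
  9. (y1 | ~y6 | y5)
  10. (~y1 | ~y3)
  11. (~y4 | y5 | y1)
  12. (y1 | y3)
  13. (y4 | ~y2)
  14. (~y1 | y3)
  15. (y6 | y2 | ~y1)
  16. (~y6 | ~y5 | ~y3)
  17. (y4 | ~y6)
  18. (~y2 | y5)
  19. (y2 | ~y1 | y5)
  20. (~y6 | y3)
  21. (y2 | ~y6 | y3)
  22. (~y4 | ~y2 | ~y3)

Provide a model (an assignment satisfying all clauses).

y1=False  y2=False  y3=True  y4=True  y5=True  y6=False

Try y1 = False.
  then y3 is forced to True.
Try y2 = False.
The remaining clauses are satisfied by y4 = True, y5 = True, y6 = False.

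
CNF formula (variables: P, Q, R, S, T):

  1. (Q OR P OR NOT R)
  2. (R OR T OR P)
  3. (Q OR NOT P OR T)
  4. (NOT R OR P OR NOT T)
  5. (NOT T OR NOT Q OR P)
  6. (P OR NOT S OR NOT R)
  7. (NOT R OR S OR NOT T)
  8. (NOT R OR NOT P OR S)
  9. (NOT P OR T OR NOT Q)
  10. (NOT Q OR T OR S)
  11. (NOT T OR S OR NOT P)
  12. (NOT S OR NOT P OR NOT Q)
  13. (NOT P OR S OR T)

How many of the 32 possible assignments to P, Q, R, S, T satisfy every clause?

Satisfying assignments:
  P=0 Q=0 R=0 S=0 T=1
  P=0 Q=0 R=0 S=1 T=1
  P=1 Q=0 R=0 S=1 T=1
  P=1 Q=0 R=1 S=1 T=1
Count: 4.

4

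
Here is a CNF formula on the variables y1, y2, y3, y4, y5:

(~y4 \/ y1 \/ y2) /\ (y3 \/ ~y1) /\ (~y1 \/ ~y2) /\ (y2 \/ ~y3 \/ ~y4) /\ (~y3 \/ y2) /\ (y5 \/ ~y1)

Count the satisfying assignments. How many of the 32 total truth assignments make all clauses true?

10

Split on y1, then y2.
  y1=1, y2=1: a clause becomes empty — 0.
  y1=1, y2=0: a clause becomes empty — 0.
  y1=0, y2=1: y3, y4, y5 free → 2^3 = 8.
  y1=0, y2=0: remaining (y3,y4,y5) ∈ {(0,0,0); (0,0,1)} — 2.
Total: 0 + 0 + 8 + 2 = 10.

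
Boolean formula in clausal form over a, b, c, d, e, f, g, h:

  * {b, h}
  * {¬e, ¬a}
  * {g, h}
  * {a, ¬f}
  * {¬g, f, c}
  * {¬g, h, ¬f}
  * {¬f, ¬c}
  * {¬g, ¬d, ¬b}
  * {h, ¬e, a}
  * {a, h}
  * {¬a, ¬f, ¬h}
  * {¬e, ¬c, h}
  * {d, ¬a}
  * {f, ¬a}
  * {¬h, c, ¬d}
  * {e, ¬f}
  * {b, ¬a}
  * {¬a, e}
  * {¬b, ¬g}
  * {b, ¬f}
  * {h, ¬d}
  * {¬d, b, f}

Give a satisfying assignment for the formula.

a=F, b=F, c=T, d=F, e=T, f=F, g=T, h=T

Try a = False.
  then f is forced to False.
  then h is forced to True.
Branch on b: take b = False.
  then d is forced to False.
For the remaining variables, c = True, e = True, g = True works.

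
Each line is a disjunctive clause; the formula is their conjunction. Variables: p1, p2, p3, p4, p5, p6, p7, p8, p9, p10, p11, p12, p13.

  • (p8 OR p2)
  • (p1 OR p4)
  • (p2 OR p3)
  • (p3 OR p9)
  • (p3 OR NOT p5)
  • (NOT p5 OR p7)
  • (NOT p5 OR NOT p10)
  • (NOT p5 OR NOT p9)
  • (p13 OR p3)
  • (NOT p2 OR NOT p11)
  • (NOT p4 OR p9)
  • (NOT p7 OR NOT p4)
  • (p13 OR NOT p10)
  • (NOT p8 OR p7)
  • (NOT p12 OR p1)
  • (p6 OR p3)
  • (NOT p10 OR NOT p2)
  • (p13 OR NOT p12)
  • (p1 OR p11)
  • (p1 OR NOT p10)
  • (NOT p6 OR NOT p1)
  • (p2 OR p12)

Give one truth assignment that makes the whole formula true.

Pure literal: p3 appears only positively; assign p3 = True.
Pure literal: p10 appears only negated; assign p10 = False.
Set p1 = True and propagate.
  then p6 is forced to False.
The remaining clauses are satisfied by p2 = True, p4 = False, p5 = True, p7 = True, p8 = False, p9 = False, p11 = False, p12 = False, p13 = False.
Every clause has at least one true literal under this assignment.
Check each clause:
  1. (p8 OR p2) — p2 is true.
  2. (p4 OR p1) — p1 is true.
  3. (p3 OR p2) — p2 is true.
  4. (p3 OR p9) — p3 is true.
  5. (NOT p5 OR p3) — p3 is true.
  6. (p7 OR NOT p5) — p7 is true.
  7. (NOT p10 OR NOT p5) — NOT p10 is true.
  8. (NOT p9 OR NOT p5) — NOT p9 is true.
  9. (p13 OR p3) — p3 is true.
  10. (NOT p11 OR NOT p2) — NOT p11 is true.
  11. (p9 OR NOT p4) — NOT p4 is true.
  12. (NOT p7 OR NOT p4) — NOT p4 is true.
  13. (p13 OR NOT p10) — NOT p10 is true.
  14. (NOT p8 OR p7) — NOT p8 is true.
  15. (p1 OR NOT p12) — p1 is true.
  16. (p6 OR p3) — p3 is true.
  17. (NOT p2 OR NOT p10) — NOT p10 is true.
  18. (p13 OR NOT p12) — NOT p12 is true.
  19. (p1 OR p11) — p1 is true.
  20. (NOT p10 OR p1) — p1 is true.
  21. (NOT p1 OR NOT p6) — NOT p6 is true.
  22. (p12 OR p2) — p2 is true.

p1 = True, p2 = True, p3 = True, p4 = False, p5 = True, p6 = False, p7 = True, p8 = False, p9 = False, p10 = False, p11 = False, p12 = False, p13 = False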